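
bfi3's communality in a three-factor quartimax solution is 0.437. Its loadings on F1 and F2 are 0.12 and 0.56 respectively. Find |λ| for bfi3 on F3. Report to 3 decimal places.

0.330

Under orthogonal rotation h² = Σλ², so λ_F3² = h² − (0.3280) = 0.437 − 0.3280 = 0.1090.
|λ| = √0.1090 = 0.3302.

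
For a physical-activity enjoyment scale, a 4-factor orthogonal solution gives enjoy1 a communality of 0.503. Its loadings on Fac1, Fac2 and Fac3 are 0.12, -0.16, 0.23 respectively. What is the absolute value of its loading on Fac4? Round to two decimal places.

0.64

Under orthogonal rotation h² = Σλ², so λ_Fac4² = h² − (0.0929) = 0.503 − 0.0929 = 0.4101.
|λ| = √0.4101 = 0.6404.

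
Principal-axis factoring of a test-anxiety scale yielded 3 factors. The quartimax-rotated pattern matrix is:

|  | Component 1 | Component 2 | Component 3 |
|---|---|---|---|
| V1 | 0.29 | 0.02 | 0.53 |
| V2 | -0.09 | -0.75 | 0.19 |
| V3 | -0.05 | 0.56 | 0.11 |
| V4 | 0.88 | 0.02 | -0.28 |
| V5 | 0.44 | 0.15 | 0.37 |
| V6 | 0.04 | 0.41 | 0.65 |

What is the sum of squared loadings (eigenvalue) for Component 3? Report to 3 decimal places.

SS loadings for Component 3 = 0.53² + 0.19² + 0.11² + (-0.28)² + 0.37² + 0.65² = 0.2809 + 0.0361 + 0.0121 + 0.0784 + 0.1369 + 0.4225 = 0.9669

0.967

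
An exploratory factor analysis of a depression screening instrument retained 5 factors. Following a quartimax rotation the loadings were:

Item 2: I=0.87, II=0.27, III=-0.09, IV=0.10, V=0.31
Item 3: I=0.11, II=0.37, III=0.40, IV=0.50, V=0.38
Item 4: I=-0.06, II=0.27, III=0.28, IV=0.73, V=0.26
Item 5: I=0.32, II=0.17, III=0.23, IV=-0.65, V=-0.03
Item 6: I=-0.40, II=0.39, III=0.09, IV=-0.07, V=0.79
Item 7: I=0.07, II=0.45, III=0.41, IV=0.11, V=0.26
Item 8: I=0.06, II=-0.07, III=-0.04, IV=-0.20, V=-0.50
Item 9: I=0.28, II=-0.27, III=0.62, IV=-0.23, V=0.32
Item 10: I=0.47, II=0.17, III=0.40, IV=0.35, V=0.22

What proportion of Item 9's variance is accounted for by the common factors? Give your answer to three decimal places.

h² = 0.28² + (-0.27)² + 0.62² + (-0.23)² + 0.32² = 0.0784 + 0.0729 + 0.3844 + 0.0529 + 0.1024 = 0.6910

0.691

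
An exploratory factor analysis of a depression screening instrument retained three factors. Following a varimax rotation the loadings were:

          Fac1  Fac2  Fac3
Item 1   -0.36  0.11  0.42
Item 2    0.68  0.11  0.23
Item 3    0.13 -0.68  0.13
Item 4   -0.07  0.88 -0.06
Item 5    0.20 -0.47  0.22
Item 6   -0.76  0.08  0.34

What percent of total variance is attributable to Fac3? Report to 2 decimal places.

SS loadings for Fac3 = 0.42² + 0.23² + 0.13² + (-0.06)² + 0.22² + 0.34² = 0.4138
With 6 standardized items, total variance = 6. Proportion = 0.4138/6 = 0.0690 → 6.90%.

6.90%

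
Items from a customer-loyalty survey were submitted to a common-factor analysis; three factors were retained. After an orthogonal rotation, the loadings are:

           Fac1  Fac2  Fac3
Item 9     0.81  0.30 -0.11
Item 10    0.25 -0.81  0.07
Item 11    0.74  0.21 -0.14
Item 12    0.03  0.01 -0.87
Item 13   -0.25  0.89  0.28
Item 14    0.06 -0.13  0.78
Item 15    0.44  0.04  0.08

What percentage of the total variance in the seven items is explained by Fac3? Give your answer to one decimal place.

21.2%

SS loadings for Fac3 = (-0.11)² + 0.07² + (-0.14)² + (-0.87)² + 0.28² + 0.78² + 0.08² = 1.4867
With 7 standardized items, total variance = 7. Proportion = 1.4867/7 = 0.2124 → 21.24%.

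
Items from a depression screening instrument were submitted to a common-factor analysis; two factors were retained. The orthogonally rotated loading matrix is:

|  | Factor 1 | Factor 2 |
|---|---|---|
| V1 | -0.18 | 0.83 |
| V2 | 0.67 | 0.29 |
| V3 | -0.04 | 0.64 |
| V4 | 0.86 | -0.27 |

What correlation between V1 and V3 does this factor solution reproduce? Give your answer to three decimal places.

0.538

r̂ = Σ λ_i·λ_j across factors = (-0.18)(-0.04) + (0.83)(0.64)
  = +0.0072 +0.5312 = 0.5384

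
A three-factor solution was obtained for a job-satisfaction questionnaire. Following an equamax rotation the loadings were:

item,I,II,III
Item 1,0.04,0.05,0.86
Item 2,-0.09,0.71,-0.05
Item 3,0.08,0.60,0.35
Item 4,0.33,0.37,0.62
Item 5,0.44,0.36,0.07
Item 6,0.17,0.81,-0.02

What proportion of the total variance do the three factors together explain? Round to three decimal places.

0.565

SS loadings by factor: 0.3475, 1.7892, 1.2543; total = 3.3910.
Total variance with 6 standardized items is 6, so the solution explains 3.3910/6 = 0.5652.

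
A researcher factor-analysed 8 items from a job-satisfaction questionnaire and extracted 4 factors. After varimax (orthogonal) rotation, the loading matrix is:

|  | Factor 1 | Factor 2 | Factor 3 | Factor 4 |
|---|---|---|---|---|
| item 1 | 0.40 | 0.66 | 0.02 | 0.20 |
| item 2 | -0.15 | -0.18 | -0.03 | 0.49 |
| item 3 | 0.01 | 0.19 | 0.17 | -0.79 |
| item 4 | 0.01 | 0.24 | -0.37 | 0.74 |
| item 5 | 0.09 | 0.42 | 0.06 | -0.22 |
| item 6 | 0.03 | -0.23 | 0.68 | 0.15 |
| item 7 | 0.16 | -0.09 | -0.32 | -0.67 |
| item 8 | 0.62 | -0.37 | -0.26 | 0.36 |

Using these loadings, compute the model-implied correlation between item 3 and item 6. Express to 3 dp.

-0.046

r̂ = Σ λ_i·λ_j across factors = (0.01)(0.03) + (0.19)(-0.23) + (0.17)(0.68) + (-0.79)(0.15)
  = +0.0003 -0.0437 +0.1156 -0.1185 = -0.0463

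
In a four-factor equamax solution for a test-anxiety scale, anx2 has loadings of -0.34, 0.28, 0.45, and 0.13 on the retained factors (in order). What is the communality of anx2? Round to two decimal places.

h² = (-0.34)² + 0.28² + 0.45² + 0.13² = 0.1156 + 0.0784 + 0.2025 + 0.0169 = 0.4134

0.41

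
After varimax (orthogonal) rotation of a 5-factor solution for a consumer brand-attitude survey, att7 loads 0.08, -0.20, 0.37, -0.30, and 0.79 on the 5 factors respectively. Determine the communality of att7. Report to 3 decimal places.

0.897

h² = 0.08² + (-0.20)² + 0.37² + (-0.30)² + 0.79² = 0.0064 + 0.0400 + 0.1369 + 0.0900 + 0.6241 = 0.8974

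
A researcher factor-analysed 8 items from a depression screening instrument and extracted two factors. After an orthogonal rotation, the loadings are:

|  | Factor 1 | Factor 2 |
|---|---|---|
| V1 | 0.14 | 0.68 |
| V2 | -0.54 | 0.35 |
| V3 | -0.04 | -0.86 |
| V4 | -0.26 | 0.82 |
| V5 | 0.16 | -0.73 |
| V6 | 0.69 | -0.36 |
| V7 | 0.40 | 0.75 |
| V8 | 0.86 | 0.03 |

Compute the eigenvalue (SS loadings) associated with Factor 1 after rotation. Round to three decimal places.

SS loadings for Factor 1 = 0.14² + (-0.54)² + (-0.04)² + (-0.26)² + 0.16² + 0.69² + 0.40² + 0.86² = 0.0196 + 0.2916 + 0.0016 + 0.0676 + 0.0256 + 0.4761 + 0.1600 + 0.7396 = 1.7817

1.782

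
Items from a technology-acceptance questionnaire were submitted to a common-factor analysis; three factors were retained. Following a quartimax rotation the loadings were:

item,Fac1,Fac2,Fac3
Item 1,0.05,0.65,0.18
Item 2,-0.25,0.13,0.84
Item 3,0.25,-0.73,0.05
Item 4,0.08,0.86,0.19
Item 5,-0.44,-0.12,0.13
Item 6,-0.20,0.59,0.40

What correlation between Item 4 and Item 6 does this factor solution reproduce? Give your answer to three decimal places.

0.567

r̂ = Σ λ_i·λ_j across factors = (0.08)(-0.20) + (0.86)(0.59) + (0.19)(0.40)
  = -0.0160 +0.5074 +0.0760 = 0.5674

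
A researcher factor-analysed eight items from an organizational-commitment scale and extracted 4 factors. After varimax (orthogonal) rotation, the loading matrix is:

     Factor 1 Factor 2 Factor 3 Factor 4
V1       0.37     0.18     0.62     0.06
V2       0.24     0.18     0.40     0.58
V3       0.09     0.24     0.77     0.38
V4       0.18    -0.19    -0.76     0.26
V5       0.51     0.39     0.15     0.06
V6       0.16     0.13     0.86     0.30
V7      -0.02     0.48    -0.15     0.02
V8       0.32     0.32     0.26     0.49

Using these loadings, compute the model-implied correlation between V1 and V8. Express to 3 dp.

r̂ = Σ λ_i·λ_j across factors = (0.37)(0.32) + (0.18)(0.32) + (0.62)(0.26) + (0.06)(0.49)
  = +0.1184 +0.0576 +0.1612 +0.0294 = 0.3666

0.367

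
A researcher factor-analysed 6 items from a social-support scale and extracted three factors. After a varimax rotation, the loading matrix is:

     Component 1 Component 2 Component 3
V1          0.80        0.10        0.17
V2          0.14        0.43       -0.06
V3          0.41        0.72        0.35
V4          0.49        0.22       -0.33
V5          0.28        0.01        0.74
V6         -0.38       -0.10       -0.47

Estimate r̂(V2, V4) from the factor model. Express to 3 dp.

0.183

r̂ = Σ λ_i·λ_j across factors = (0.14)(0.49) + (0.43)(0.22) + (-0.06)(-0.33)
  = +0.0686 +0.0946 +0.0198 = 0.1830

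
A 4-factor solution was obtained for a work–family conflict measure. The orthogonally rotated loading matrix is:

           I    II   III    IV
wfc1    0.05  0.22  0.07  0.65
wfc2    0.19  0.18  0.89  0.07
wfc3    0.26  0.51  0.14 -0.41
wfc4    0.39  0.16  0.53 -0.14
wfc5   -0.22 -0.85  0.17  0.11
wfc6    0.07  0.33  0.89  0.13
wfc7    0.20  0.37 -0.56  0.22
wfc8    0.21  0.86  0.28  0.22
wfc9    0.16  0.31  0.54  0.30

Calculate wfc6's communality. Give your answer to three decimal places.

0.923

h² = 0.07² + 0.33² + 0.89² + 0.13² = 0.0049 + 0.1089 + 0.7921 + 0.0169 = 0.9228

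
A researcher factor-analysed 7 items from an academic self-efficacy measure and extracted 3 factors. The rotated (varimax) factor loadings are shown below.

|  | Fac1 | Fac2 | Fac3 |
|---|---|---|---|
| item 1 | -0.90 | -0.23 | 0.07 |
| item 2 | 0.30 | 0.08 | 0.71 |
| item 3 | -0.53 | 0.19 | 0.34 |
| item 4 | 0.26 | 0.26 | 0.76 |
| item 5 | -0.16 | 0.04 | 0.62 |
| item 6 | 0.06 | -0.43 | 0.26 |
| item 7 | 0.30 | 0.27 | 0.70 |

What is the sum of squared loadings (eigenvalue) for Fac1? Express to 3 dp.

1.368

SS loadings for Fac1 = (-0.90)² + 0.30² + (-0.53)² + 0.26² + (-0.16)² + 0.06² + 0.30² = 0.8100 + 0.0900 + 0.2809 + 0.0676 + 0.0256 + 0.0036 + 0.0900 = 1.3677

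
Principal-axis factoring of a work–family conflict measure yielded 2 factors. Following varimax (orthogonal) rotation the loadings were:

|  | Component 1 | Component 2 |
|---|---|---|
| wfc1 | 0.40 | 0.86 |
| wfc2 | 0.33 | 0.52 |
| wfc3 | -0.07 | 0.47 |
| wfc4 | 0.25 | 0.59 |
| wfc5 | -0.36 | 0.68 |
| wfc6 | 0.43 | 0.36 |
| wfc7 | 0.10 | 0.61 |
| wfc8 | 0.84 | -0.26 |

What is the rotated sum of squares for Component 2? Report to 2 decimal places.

2.61

SS loadings for Component 2 = 0.86² + 0.52² + 0.47² + 0.59² + 0.68² + 0.36² + 0.61² + (-0.26)² = 0.7396 + 0.2704 + 0.2209 + 0.3481 + 0.4624 + 0.1296 + 0.3721 + 0.0676 = 2.6107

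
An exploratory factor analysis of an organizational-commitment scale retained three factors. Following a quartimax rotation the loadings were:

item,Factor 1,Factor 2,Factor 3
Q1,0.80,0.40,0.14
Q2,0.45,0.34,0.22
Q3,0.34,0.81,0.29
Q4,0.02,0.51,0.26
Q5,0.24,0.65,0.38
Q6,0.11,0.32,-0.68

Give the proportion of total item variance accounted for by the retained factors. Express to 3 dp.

0.595

SS loadings by factor: 1.0282, 1.7167, 0.8265; total = 3.5714.
Total variance with 6 standardized items is 6, so the solution explains 3.5714/6 = 0.5952.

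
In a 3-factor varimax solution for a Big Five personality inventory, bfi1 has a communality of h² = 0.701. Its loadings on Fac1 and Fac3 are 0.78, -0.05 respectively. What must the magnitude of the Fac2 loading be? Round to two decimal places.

Under orthogonal rotation h² = Σλ², so λ_Fac2² = h² − (0.6109) = 0.701 − 0.6109 = 0.0901.
|λ| = √0.0901 = 0.3002.

0.30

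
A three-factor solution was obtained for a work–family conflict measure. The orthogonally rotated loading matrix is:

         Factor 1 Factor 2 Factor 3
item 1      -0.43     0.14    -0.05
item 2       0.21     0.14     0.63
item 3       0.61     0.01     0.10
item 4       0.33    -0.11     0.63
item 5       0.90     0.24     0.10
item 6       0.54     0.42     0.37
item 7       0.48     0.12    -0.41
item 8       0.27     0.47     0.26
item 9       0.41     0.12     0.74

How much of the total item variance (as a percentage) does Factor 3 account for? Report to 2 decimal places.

SS loadings for Factor 3 = (-0.05)² + 0.63² + 0.10² + 0.63² + 0.10² + 0.37² + (-0.41)² + 0.26² + 0.74² = 1.7365
With 9 standardized items, total variance = 9. Proportion = 1.7365/9 = 0.1929 → 19.29%.

19.29%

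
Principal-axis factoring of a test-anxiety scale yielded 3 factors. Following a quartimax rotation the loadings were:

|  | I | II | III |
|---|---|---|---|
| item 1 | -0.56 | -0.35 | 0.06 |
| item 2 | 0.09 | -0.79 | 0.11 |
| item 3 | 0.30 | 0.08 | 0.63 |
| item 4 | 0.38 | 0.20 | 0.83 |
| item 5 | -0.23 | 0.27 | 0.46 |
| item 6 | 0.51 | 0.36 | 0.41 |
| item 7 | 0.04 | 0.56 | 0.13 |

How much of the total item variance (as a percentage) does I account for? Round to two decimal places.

SS loadings for I = (-0.56)² + 0.09² + 0.30² + 0.38² + (-0.23)² + 0.51² + 0.04² = 0.8707
With 7 standardized items, total variance = 7. Proportion = 0.8707/7 = 0.1244 → 12.44%.

12.44%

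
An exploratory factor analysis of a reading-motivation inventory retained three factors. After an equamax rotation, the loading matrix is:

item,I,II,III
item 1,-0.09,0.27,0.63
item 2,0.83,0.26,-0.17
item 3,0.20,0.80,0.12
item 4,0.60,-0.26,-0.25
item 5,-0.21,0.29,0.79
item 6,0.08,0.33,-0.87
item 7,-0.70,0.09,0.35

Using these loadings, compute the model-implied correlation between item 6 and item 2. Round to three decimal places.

r̂ = Σ λ_i·λ_j across factors = (0.08)(0.83) + (0.33)(0.26) + (-0.87)(-0.17)
  = +0.0664 +0.0858 +0.1479 = 0.3001

0.300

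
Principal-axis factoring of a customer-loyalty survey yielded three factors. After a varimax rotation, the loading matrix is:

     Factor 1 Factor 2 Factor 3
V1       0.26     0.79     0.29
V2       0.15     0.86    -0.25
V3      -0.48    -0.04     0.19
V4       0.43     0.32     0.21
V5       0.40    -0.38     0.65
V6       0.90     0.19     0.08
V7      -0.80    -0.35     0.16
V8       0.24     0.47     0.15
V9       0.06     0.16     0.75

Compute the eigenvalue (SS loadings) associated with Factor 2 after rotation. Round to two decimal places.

2.02

SS loadings for Factor 2 = 0.79² + 0.86² + (-0.04)² + 0.32² + (-0.38)² + 0.19² + (-0.35)² + 0.47² + 0.16² = 0.6241 + 0.7396 + 0.0016 + 0.1024 + 0.1444 + 0.0361 + 0.1225 + 0.2209 + 0.0256 = 2.0172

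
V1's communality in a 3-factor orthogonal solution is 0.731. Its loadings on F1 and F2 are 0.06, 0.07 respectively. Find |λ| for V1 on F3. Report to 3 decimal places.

Under orthogonal rotation h² = Σλ², so λ_F3² = h² − (0.0085) = 0.731 − 0.0085 = 0.7225.
|λ| = √0.7225 = 0.8500.

0.850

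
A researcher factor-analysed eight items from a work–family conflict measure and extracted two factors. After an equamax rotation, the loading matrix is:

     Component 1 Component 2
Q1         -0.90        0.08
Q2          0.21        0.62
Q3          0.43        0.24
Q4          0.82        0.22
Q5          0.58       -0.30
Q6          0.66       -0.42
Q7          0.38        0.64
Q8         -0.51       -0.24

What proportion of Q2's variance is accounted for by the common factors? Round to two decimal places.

0.43

h² = 0.21² + 0.62² = 0.0441 + 0.3844 = 0.4285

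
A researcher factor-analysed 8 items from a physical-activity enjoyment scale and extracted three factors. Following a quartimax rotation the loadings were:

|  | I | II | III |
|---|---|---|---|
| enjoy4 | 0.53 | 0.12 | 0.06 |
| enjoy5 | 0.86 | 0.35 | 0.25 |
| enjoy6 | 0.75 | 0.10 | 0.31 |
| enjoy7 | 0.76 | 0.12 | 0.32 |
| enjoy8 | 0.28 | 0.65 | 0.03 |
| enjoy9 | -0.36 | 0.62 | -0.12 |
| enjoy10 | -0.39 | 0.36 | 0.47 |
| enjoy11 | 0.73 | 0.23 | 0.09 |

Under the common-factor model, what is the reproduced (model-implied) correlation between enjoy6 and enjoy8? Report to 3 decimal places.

0.284

r̂ = Σ λ_i·λ_j across factors = (0.75)(0.28) + (0.10)(0.65) + (0.31)(0.03)
  = +0.2100 +0.0650 +0.0093 = 0.2843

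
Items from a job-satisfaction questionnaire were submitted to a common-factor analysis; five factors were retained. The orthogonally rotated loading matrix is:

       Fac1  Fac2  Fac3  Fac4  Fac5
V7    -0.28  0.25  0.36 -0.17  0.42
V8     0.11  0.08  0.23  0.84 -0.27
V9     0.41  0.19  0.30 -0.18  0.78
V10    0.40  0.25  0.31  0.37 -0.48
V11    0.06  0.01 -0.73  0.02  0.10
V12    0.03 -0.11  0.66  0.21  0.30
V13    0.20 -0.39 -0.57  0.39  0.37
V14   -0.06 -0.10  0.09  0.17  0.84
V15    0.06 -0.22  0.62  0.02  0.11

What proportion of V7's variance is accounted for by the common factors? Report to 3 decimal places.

h² = (-0.28)² + 0.25² + 0.36² + (-0.17)² + 0.42² = 0.0784 + 0.0625 + 0.1296 + 0.0289 + 0.1764 = 0.4758

0.476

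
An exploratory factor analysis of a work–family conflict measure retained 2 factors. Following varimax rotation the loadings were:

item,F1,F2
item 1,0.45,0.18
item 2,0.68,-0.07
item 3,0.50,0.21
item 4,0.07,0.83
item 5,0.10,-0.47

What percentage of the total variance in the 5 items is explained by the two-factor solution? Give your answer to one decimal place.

38.4%

Communalities: 0.2349, 0.4673, 0.2941, 0.6938, 0.2309; Σh² = 1.9210.
Total variance with 5 standardized items is 5, so the solution explains 1.9210/5 = 0.3842 = 38.42%.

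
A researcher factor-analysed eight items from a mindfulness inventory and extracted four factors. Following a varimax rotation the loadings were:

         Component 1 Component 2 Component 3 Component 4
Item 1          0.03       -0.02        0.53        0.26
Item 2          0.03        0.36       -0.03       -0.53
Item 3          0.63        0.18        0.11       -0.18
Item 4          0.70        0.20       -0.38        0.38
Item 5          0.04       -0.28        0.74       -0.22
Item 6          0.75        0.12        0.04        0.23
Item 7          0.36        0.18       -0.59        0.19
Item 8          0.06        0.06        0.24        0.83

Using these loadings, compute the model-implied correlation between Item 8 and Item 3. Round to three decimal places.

r̂ = Σ λ_i·λ_j across factors = (0.06)(0.63) + (0.06)(0.18) + (0.24)(0.11) + (0.83)(-0.18)
  = +0.0378 +0.0108 +0.0264 -0.1494 = -0.0744

-0.074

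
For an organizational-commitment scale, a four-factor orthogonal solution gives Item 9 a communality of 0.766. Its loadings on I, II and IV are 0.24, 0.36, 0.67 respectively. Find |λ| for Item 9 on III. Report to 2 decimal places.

0.36

Under orthogonal rotation h² = Σλ², so λ_III² = h² − (0.6361) = 0.766 − 0.6361 = 0.1299.
|λ| = √0.1299 = 0.3604.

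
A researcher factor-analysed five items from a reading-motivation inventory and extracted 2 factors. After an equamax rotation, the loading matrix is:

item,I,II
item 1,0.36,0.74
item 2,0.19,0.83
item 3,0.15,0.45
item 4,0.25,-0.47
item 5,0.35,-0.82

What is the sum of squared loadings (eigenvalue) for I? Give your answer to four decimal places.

0.3732

SS loadings for I = 0.36² + 0.19² + 0.15² + 0.25² + 0.35² = 0.1296 + 0.0361 + 0.0225 + 0.0625 + 0.1225 = 0.3732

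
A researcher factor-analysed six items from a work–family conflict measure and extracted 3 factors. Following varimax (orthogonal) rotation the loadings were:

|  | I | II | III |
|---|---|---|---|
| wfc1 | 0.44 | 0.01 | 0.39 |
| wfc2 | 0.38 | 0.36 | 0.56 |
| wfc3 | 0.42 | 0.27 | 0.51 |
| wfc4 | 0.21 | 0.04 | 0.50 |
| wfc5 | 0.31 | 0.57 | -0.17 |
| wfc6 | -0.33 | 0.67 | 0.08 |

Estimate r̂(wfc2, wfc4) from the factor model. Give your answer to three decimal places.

0.374

r̂ = Σ λ_i·λ_j across factors = (0.38)(0.21) + (0.36)(0.04) + (0.56)(0.50)
  = +0.0798 +0.0144 +0.2800 = 0.3742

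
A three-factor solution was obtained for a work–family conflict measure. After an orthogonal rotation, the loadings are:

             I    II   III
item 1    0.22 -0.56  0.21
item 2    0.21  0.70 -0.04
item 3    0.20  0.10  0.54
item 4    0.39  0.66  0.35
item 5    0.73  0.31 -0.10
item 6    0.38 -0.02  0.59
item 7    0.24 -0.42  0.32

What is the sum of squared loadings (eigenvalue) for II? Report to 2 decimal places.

SS loadings for II = (-0.56)² + 0.70² + 0.10² + 0.66² + 0.31² + (-0.02)² + (-0.42)² = 0.3136 + 0.4900 + 0.0100 + 0.4356 + 0.0961 + 0.0004 + 0.1764 = 1.5221

1.52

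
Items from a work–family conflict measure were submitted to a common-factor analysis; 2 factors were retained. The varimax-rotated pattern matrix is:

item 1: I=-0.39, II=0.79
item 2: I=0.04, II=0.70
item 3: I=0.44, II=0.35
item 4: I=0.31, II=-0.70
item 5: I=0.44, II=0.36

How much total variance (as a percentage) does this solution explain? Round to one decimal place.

SS loadings by factor: 0.6370, 1.8562; total = 2.4932.
Total variance with 5 standardized items is 5, so the solution explains 2.4932/5 = 0.4986 = 49.86%.

49.9%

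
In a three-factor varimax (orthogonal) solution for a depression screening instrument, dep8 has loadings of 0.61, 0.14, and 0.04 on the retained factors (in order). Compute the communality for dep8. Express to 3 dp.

0.393

h² = 0.61² + 0.14² + 0.04² = 0.3721 + 0.0196 + 0.0016 = 0.3933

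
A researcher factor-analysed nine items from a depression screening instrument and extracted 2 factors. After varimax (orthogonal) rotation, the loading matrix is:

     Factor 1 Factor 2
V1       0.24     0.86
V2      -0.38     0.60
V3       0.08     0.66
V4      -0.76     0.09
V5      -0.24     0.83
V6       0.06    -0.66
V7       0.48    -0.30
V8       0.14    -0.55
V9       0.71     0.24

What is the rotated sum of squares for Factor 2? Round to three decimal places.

3.118

SS loadings for Factor 2 = 0.86² + 0.60² + 0.66² + 0.09² + 0.83² + (-0.66)² + (-0.30)² + (-0.55)² + 0.24² = 0.7396 + 0.3600 + 0.4356 + 0.0081 + 0.6889 + 0.4356 + 0.0900 + 0.3025 + 0.0576 = 3.1179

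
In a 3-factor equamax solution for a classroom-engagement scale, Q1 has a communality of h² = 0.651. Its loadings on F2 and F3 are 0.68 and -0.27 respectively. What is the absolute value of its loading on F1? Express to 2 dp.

0.34

Under orthogonal rotation h² = Σλ², so λ_F1² = h² − (0.5353) = 0.651 − 0.5353 = 0.1157.
|λ| = √0.1157 = 0.3401.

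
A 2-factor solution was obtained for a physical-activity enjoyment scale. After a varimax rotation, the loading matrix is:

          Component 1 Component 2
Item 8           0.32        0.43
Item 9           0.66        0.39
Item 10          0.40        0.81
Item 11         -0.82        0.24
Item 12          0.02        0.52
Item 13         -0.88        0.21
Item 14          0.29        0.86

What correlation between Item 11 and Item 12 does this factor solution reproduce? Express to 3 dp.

r̂ = Σ λ_i·λ_j across factors = (-0.82)(0.02) + (0.24)(0.52)
  = -0.0164 +0.1248 = 0.1084

0.108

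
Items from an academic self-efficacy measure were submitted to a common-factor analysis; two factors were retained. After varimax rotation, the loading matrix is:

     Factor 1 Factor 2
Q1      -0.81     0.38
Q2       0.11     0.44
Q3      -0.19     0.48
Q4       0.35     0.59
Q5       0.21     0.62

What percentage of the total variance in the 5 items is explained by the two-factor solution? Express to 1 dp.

SS loadings by factor: 0.8709, 1.3009; total = 2.1718.
Total variance with 5 standardized items is 5, so the solution explains 2.1718/5 = 0.4344 = 43.44%.

43.4%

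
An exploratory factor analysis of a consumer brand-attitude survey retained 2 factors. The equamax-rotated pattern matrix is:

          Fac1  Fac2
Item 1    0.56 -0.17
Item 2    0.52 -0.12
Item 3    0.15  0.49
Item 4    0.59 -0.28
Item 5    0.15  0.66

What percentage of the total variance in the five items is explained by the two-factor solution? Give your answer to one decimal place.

SS loadings by factor: 0.9771, 0.7974; total = 1.7745.
Total variance with 5 standardized items is 5, so the solution explains 1.7745/5 = 0.3549 = 35.49%.

35.5%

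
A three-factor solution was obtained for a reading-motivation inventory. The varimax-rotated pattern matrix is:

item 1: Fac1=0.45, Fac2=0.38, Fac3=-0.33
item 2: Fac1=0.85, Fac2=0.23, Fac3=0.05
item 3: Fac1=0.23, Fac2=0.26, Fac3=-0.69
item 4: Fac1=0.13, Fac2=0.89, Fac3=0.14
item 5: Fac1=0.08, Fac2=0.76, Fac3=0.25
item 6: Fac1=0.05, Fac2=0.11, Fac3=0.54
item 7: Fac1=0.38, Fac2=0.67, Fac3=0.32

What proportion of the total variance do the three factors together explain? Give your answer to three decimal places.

0.615

SS loadings by factor: 1.1481, 2.0956, 1.0636; total = 4.3073.
Total variance with 7 standardized items is 7, so the solution explains 4.3073/7 = 0.6153.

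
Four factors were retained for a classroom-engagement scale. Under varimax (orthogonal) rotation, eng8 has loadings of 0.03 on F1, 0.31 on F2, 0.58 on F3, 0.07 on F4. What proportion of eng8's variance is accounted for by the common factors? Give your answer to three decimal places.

h² = 0.03² + 0.31² + 0.58² + 0.07² = 0.0009 + 0.0961 + 0.3364 + 0.0049 = 0.4383

0.438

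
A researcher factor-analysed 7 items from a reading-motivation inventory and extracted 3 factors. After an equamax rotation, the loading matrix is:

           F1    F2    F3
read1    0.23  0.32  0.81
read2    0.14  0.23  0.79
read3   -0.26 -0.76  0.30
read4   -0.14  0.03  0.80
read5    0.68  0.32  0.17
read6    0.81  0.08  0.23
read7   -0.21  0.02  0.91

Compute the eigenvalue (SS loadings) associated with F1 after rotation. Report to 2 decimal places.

SS loadings for F1 = 0.23² + 0.14² + (-0.26)² + (-0.14)² + 0.68² + 0.81² + (-0.21)² = 0.0529 + 0.0196 + 0.0676 + 0.0196 + 0.4624 + 0.6561 + 0.0441 = 1.3223

1.32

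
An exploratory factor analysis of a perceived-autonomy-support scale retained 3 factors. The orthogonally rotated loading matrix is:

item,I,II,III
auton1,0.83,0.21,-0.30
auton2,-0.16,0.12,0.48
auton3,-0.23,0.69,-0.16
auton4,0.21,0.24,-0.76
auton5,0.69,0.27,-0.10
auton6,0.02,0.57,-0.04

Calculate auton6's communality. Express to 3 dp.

h² = 0.02² + 0.57² + (-0.04)² = 0.0004 + 0.3249 + 0.0016 = 0.3269

0.327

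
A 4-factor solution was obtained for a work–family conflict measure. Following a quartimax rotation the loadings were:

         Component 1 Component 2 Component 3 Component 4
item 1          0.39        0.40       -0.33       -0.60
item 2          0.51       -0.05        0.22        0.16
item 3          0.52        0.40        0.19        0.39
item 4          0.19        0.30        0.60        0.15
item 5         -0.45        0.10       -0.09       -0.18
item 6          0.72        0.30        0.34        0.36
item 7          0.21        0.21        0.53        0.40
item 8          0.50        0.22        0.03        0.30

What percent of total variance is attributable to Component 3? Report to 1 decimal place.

12.0%

SS loadings for Component 3 = (-0.33)² + 0.22² + 0.19² + 0.60² + (-0.09)² + 0.34² + 0.53² + 0.03² = 0.9589
With 8 standardized items, total variance = 8. Proportion = 0.9589/8 = 0.1199 → 11.99%.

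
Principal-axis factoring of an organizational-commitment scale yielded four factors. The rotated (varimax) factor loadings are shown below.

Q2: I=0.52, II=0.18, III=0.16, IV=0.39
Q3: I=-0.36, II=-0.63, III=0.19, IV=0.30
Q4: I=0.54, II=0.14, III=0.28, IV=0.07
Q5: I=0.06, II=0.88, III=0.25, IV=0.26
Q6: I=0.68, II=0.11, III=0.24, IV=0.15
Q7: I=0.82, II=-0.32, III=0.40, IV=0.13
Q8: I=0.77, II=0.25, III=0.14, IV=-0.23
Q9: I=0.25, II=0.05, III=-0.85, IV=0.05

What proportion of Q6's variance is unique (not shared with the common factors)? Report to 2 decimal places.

h² = 0.68² + 0.11² + 0.24² + 0.15² = 0.4624 + 0.0121 + 0.0576 + 0.0225 = 0.5546
Uniqueness u² = 1 − h² = 1 − 0.5546 = 0.4454

0.45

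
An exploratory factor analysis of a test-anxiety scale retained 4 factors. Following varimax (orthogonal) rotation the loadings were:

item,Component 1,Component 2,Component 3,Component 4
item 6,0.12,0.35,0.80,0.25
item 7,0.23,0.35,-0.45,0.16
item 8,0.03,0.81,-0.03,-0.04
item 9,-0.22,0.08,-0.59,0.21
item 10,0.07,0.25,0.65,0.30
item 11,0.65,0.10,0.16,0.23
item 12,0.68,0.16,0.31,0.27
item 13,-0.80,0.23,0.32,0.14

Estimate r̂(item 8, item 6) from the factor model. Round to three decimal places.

0.253

r̂ = Σ λ_i·λ_j across factors = (0.03)(0.12) + (0.81)(0.35) + (-0.03)(0.80) + (-0.04)(0.25)
  = +0.0036 +0.2835 -0.0240 -0.0100 = 0.2531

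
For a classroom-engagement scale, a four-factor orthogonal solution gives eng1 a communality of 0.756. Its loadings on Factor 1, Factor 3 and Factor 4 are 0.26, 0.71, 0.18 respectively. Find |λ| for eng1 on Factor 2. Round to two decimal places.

Under orthogonal rotation h² = Σλ², so λ_Factor 2² = h² − (0.6041) = 0.756 − 0.6041 = 0.1519.
|λ| = √0.1519 = 0.3897.

0.39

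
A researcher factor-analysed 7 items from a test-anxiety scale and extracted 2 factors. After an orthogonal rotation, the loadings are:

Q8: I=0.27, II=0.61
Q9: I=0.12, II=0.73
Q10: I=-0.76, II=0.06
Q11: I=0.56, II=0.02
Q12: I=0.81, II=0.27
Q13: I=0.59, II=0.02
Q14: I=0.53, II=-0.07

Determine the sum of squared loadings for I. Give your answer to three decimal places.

SS loadings for I = 0.27² + 0.12² + (-0.76)² + 0.56² + 0.81² + 0.59² + 0.53² = 0.0729 + 0.0144 + 0.5776 + 0.3136 + 0.6561 + 0.3481 + 0.2809 = 2.2636

2.264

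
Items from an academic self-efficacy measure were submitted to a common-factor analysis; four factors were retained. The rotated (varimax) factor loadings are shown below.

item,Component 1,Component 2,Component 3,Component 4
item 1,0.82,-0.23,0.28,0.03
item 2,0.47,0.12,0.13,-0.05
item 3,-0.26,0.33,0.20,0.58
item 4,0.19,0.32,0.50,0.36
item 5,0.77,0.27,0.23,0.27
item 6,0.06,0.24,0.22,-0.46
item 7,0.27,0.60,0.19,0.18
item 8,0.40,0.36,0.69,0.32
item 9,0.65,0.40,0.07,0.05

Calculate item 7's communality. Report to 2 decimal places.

0.50

h² = 0.27² + 0.60² + 0.19² + 0.18² = 0.0729 + 0.3600 + 0.0361 + 0.0324 = 0.5014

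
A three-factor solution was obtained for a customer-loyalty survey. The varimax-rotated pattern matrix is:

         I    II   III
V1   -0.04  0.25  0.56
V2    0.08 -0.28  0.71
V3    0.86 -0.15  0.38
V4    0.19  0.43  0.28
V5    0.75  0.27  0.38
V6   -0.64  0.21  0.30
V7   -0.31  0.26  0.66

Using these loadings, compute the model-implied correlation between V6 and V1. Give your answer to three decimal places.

0.246

r̂ = Σ λ_i·λ_j across factors = (-0.64)(-0.04) + (0.21)(0.25) + (0.30)(0.56)
  = +0.0256 +0.0525 +0.1680 = 0.2461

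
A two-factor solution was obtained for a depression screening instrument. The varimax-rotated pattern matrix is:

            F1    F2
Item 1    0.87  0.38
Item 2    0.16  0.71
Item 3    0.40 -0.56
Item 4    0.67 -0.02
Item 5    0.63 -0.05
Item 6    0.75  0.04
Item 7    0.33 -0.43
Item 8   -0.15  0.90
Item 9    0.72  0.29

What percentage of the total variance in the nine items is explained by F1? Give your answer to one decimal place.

SS loadings for F1 = 0.87² + 0.16² + 0.40² + 0.67² + 0.63² + 0.75² + 0.33² + (-0.15)² + 0.72² = 3.0006
With 9 standardized items, total variance = 9. Proportion = 3.0006/9 = 0.3334 → 33.34%.

33.3%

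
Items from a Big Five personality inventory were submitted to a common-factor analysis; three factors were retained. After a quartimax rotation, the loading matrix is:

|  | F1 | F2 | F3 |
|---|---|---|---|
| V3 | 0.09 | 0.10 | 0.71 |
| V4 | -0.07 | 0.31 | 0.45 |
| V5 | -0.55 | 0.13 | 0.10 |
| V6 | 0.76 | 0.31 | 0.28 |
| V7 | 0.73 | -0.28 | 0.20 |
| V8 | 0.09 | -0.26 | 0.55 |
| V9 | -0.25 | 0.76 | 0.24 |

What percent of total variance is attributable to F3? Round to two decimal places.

17.07%

SS loadings for F3 = 0.71² + 0.45² + 0.10² + 0.28² + 0.20² + 0.55² + 0.24² = 1.1951
With 7 standardized items, total variance = 7. Proportion = 1.1951/7 = 0.1707 → 17.07%.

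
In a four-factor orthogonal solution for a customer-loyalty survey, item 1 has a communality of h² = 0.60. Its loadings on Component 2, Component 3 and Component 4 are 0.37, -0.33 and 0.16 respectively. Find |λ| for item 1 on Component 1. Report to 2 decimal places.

0.57

Under orthogonal rotation h² = Σλ², so λ_Component 1² = h² − (0.2714) = 0.60 − 0.2714 = 0.3286.
|λ| = √0.3286 = 0.5732.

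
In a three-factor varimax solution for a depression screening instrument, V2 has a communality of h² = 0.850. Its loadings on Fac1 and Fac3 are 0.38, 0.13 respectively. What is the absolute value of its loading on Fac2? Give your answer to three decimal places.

0.830

Under orthogonal rotation h² = Σλ², so λ_Fac2² = h² − (0.1613) = 0.850 − 0.1613 = 0.6887.
|λ| = √0.6887 = 0.8299.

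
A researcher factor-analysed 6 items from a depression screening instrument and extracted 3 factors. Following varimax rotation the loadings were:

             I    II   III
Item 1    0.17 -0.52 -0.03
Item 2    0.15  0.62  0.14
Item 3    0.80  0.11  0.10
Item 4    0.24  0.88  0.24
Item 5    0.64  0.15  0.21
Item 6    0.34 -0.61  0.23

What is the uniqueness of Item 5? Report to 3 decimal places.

h² = 0.64² + 0.15² + 0.21² = 0.4096 + 0.0225 + 0.0441 = 0.4762
Uniqueness u² = 1 − h² = 1 − 0.4762 = 0.5238

0.524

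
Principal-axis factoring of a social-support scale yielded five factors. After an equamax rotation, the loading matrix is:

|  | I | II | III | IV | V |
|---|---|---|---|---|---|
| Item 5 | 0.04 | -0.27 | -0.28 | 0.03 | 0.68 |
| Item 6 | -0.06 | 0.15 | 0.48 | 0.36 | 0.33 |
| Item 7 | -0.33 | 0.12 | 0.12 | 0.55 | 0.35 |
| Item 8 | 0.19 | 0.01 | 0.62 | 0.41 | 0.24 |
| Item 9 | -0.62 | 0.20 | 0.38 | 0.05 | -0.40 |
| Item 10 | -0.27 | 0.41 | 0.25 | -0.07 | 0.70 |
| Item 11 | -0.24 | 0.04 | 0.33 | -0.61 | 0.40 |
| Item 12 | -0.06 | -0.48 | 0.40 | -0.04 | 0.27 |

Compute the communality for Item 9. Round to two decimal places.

h² = (-0.62)² + 0.20² + 0.38² + 0.05² + (-0.40)² = 0.3844 + 0.0400 + 0.1444 + 0.0025 + 0.1600 = 0.7313

0.73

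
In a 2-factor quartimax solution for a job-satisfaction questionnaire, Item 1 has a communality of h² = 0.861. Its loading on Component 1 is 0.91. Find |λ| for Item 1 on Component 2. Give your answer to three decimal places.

0.181

Under orthogonal rotation h² = Σλ², so λ_Component 2² = h² − (0.8281) = 0.861 − 0.8281 = 0.0329.
|λ| = √0.0329 = 0.1814.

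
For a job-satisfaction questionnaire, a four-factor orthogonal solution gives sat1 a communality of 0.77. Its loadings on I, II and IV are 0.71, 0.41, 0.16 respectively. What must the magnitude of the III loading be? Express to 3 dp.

Under orthogonal rotation h² = Σλ², so λ_III² = h² − (0.6978) = 0.77 − 0.6978 = 0.0722.
|λ| = √0.0722 = 0.2687.

0.269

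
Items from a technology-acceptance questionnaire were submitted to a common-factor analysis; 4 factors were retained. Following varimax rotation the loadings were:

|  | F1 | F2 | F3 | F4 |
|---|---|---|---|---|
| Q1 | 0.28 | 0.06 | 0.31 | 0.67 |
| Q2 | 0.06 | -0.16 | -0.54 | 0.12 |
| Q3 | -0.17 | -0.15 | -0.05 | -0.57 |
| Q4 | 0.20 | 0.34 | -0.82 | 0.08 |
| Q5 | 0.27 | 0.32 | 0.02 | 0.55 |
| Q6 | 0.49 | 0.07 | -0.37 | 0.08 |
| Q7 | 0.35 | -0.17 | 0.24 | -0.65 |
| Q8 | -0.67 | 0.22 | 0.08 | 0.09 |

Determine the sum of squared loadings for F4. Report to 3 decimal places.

1.534

SS loadings for F4 = 0.67² + 0.12² + (-0.57)² + 0.08² + 0.55² + 0.08² + (-0.65)² + 0.09² = 0.4489 + 0.0144 + 0.3249 + 0.0064 + 0.3025 + 0.0064 + 0.4225 + 0.0081 = 1.5341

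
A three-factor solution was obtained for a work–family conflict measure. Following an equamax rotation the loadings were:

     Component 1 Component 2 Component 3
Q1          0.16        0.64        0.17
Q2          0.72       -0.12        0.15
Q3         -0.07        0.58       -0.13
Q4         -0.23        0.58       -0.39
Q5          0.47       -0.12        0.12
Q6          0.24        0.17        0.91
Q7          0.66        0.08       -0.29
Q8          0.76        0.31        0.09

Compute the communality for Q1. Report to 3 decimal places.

h² = 0.16² + 0.64² + 0.17² = 0.0256 + 0.4096 + 0.0289 = 0.4641

0.464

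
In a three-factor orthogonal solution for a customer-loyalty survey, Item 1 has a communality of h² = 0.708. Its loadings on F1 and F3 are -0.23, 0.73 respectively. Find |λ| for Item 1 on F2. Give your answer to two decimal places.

0.35

Under orthogonal rotation h² = Σλ², so λ_F2² = h² − (0.5858) = 0.708 − 0.5858 = 0.1222.
|λ| = √0.1222 = 0.3496.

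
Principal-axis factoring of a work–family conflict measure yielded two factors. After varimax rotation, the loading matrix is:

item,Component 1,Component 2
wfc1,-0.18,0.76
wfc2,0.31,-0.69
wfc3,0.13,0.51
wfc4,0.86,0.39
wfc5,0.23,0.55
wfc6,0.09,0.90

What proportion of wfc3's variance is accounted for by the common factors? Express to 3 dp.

h² = 0.13² + 0.51² = 0.0169 + 0.2601 = 0.2770

0.277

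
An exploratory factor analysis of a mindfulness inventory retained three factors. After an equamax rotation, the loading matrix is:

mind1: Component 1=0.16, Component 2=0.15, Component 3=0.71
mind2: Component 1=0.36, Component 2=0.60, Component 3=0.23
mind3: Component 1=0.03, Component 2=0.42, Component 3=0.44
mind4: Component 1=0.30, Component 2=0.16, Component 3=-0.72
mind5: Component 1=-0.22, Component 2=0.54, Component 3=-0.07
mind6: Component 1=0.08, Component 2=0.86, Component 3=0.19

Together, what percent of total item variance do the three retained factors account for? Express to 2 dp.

SS loadings by factor: 0.3009, 1.6157, 1.3100; total = 3.2266.
Total variance with 6 standardized items is 6, so the solution explains 3.2266/6 = 0.5378 = 53.78%.

53.78%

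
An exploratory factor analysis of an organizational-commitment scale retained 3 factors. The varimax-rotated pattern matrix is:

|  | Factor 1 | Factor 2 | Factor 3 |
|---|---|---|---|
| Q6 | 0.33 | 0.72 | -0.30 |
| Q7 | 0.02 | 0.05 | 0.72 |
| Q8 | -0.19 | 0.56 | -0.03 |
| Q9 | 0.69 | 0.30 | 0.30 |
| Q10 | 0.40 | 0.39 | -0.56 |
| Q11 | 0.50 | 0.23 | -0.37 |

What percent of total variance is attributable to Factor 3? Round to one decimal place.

SS loadings for Factor 3 = (-0.30)² + 0.72² + (-0.03)² + 0.30² + (-0.56)² + (-0.37)² = 1.1498
With 6 standardized items, total variance = 6. Proportion = 1.1498/6 = 0.1916 → 19.16%.

19.2%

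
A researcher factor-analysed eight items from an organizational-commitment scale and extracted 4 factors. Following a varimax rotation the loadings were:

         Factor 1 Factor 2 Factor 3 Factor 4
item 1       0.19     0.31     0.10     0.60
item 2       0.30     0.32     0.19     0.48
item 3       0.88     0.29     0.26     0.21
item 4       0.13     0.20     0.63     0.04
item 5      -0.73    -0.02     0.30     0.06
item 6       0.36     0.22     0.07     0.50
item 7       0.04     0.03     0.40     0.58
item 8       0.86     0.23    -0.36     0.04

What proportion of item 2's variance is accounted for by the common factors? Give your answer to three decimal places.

0.459

h² = 0.30² + 0.32² + 0.19² + 0.48² = 0.0900 + 0.1024 + 0.0361 + 0.2304 = 0.4589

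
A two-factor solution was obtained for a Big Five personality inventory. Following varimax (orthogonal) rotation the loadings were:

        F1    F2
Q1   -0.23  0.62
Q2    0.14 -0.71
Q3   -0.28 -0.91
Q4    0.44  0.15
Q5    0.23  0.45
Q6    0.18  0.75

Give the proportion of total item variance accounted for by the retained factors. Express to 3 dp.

0.489

Communalities: 0.4373, 0.5237, 0.9065, 0.2161, 0.2554, 0.5949; Σh² = 2.9339.
Total variance with 6 standardized items is 6, so the solution explains 2.9339/6 = 0.4890.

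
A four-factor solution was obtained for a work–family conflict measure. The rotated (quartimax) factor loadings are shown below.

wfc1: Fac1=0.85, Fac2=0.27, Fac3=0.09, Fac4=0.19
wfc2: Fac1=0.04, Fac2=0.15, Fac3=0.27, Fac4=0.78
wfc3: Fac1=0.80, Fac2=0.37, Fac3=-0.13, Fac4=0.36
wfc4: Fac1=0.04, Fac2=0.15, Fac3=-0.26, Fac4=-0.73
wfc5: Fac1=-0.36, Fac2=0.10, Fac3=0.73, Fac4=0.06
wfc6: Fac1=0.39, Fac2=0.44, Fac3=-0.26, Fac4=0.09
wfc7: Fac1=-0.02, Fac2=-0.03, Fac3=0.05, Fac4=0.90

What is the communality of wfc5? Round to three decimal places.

0.676

h² = (-0.36)² + 0.10² + 0.73² + 0.06² = 0.1296 + 0.0100 + 0.5329 + 0.0036 = 0.6761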